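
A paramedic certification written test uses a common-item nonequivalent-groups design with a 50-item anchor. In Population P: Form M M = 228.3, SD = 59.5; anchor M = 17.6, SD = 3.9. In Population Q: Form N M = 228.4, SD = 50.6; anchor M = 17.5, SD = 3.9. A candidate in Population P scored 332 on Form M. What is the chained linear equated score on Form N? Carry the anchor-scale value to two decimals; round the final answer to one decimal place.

Form M → anchor (Population P): v = (3.9/59.5)(332 − 228.3) + 17.6 = 24.40
anchor → Form N (Population Q): y = (50.6/3.9)(24.40 − 17.5) + 228.4 = 317.9

317.9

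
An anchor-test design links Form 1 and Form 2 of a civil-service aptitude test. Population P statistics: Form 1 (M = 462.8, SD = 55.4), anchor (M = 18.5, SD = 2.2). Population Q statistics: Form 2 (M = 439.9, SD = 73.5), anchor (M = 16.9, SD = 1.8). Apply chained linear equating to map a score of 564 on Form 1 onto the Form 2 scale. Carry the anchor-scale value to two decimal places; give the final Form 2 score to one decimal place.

669.4

Form 1 → anchor (Population P): v = (2.2/55.4)(564 − 462.8) + 18.5 = 22.52
anchor → Form 2 (Population Q): y = (73.5/1.8)(22.52 − 16.9) + 439.9 = 669.4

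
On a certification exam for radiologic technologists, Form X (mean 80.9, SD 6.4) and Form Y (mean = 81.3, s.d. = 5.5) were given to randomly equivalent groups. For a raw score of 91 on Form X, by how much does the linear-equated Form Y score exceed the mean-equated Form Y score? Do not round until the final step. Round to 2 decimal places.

-1.42

Mean-equated: 91 + (81.3 − 80.9) = 91.40
Linear-equated: (5.5/6.4)(91 − 80.9) + 81.3 = 89.980
Difference = 89.980 − 91.40 = -1.42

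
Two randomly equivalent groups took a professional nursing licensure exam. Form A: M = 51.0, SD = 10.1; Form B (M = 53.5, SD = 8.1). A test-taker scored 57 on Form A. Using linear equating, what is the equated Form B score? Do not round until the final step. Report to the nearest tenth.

Linear equating: y = (SD_Y/SD_X)(x − M_X) + M_Y
y = (8.1/10.1)(57 − 51.0) + 53.5
y = 0.801980 × 6.0 + 53.5 = 4.8119 + 53.5 = 58.3

58.3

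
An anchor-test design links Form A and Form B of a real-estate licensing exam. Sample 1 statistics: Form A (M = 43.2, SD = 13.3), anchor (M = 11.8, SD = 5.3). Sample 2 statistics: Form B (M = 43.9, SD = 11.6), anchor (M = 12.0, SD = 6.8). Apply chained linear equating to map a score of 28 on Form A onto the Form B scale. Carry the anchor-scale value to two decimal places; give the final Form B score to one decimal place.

33.2

Form A → anchor (Sample 1): v = (5.3/13.3)(28 − 43.2) + 11.8 = 5.74
anchor → Form B (Sample 2): y = (11.6/6.8)(5.74 − 12.0) + 43.9 = 33.2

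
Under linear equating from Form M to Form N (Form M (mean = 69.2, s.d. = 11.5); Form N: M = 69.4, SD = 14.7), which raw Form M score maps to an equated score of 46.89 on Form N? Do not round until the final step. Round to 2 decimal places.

51.59

Invert y = (SD_Y/SD_X)(x − M_X) + M_Y:
x = (SD_X/SD_Y)(y − M_Y) + M_X = (11.5/14.7)(46.89 − 69.4) + 69.2
x = 0.782313 × -22.510 + 69.2 = 51.59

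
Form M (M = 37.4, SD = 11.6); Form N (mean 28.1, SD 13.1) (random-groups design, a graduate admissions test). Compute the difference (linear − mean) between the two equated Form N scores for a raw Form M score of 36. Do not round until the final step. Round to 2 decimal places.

Mean-equated: 36 + (28.1 − 37.4) = 26.70
Linear-equated: (13.1/11.6)(36 − 37.4) + 28.1 = 26.519
Difference = 26.519 − 26.70 = -0.18

-0.18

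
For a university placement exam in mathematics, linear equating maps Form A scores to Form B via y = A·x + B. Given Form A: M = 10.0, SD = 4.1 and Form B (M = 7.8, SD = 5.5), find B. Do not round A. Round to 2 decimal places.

-5.61

A = SD_Y / SD_X = 5.5 / 4.1 = 1.341463
B = M_Y − A·M_X = 7.8 − 1.341463 × 10.0 = -5.61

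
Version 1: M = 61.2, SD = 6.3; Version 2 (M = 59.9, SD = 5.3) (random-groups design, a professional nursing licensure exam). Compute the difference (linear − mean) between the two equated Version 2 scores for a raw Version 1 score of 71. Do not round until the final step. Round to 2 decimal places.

Mean-equated: 71 + (59.9 − 61.2) = 69.70
Linear-equated: (5.3/6.3)(71 − 61.2) + 59.9 = 68.144
Difference = 68.144 − 69.70 = -1.56

-1.56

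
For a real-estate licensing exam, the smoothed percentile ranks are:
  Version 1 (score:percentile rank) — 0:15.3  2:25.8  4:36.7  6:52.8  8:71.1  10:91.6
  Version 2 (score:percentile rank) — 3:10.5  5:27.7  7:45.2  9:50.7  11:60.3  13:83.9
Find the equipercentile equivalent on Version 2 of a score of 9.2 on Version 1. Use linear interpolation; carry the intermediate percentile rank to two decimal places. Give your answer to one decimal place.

PR of 9.2 on Version 1: 71.1 + (9.2 − 8)/(10 − 8) × (91.6 − 71.1) = 83.40
On Version 2, PR 83.40 falls between score 11 (PR 60.3) and 13 (PR 83.9).
Interpolate: 11 + (83.40 − 60.3)/(83.9 − 60.3) × (13 − 11) = 13.0

13.0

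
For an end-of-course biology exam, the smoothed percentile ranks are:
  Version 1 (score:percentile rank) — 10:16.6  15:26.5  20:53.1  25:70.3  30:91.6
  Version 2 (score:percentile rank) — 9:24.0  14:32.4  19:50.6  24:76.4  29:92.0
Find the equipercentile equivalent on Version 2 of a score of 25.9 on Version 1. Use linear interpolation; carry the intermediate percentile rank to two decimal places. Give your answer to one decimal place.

23.6

PR of 25.9 on Version 1: 70.3 + (25.9 − 25)/(30 − 25) × (91.6 − 70.3) = 74.13
On Version 2, PR 74.13 falls between score 19 (PR 50.6) and 24 (PR 76.4).
Interpolate: 19 + (74.13 − 50.6)/(76.4 − 50.6) × (24 − 19) = 23.6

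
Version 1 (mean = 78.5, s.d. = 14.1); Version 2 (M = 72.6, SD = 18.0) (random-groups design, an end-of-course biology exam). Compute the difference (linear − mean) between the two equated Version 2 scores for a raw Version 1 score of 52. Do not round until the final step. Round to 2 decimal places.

Mean-equated: 52 + (72.6 − 78.5) = 46.10
Linear-equated: (18.0/14.1)(52 − 78.5) + 72.6 = 38.770
Difference = 38.770 − 46.10 = -7.33

-7.33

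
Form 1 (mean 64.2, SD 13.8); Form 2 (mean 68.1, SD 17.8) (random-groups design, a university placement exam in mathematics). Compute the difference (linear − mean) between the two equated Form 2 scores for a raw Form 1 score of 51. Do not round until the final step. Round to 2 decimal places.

-3.83

Mean-equated: 51 + (68.1 − 64.2) = 54.90
Linear-equated: (17.8/13.8)(51 − 64.2) + 68.1 = 51.074
Difference = 51.074 − 54.90 = -3.83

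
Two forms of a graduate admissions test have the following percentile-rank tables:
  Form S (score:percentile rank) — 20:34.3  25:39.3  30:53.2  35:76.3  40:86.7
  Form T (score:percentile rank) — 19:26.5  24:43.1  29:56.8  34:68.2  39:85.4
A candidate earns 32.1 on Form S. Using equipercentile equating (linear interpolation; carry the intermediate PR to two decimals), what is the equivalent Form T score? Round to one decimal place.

PR of 32.1 on Form S: 53.2 + (32.1 − 30)/(35 − 30) × (76.3 − 53.2) = 62.90
On Form T, PR 62.90 falls between score 29 (PR 56.8) and 34 (PR 68.2).
Interpolate: 29 + (62.90 − 56.8)/(68.2 − 56.8) × (34 − 29) = 31.7

31.7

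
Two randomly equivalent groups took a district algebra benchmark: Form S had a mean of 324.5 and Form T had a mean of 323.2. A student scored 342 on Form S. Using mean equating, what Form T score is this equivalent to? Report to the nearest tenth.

Mean equating: y = x + (M_Y − M_X) = 342 + (323.2 − 324.5) = 340.7

340.7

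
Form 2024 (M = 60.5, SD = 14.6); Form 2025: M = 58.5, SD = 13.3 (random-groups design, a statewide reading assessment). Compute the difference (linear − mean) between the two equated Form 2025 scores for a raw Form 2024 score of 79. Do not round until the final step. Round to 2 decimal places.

-1.65

Mean-equated: 79 + (58.5 − 60.5) = 77.00
Linear-equated: (13.3/14.6)(79 − 60.5) + 58.5 = 75.353
Difference = 75.353 − 77.00 = -1.65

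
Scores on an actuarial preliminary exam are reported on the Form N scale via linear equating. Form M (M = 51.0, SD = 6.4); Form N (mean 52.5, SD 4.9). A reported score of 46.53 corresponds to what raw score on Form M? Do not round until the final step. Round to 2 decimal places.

Invert y = (SD_Y/SD_X)(x − M_X) + M_Y:
x = (SD_X/SD_Y)(y − M_Y) + M_X = (6.4/4.9)(46.53 − 52.5) + 51.0
x = 1.306122 × -5.970 + 51.0 = 43.20

43.20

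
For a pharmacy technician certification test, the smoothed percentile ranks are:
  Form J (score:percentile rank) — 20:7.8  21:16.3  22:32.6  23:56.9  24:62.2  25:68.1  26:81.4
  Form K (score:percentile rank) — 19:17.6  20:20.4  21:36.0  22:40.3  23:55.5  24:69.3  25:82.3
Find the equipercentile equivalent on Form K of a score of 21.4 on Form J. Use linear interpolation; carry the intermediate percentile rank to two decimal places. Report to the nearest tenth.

20.2

PR of 21.4 on Form J: 16.3 + (21.4 − 21)/(22 − 21) × (32.6 − 16.3) = 22.82
On Form K, PR 22.82 falls between score 20 (PR 20.4) and 21 (PR 36.0).
Interpolate: 20 + (22.82 − 20.4)/(36.0 − 20.4) × (21 − 20) = 20.2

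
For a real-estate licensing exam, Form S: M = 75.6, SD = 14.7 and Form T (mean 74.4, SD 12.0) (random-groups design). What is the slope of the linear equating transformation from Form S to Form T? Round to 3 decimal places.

A = SD_Y / SD_X = 12.0 / 14.7 = 0.816

0.816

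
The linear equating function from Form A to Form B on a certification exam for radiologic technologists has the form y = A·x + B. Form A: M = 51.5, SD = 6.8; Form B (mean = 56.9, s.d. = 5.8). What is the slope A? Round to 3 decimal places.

A = SD_Y / SD_X = 5.8 / 6.8 = 0.853

0.853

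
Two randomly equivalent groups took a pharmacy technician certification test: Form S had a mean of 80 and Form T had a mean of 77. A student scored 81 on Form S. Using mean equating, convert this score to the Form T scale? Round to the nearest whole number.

Mean equating: y = x + (M_Y − M_X) = 81 + (77 − 80) = 78

78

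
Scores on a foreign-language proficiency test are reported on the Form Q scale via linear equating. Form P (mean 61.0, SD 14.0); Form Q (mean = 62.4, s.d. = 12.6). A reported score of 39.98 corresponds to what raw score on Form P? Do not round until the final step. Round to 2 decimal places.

36.09

Invert y = (SD_Y/SD_X)(x − M_X) + M_Y:
x = (SD_X/SD_Y)(y − M_Y) + M_X = (14.0/12.6)(39.98 − 62.4) + 61.0
x = 1.111111 × -22.420 + 61.0 = 36.09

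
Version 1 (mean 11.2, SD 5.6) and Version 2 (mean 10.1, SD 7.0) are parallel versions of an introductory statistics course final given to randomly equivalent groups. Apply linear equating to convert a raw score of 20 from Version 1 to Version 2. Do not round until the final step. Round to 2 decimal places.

Linear equating: y = (SD_Y/SD_X)(x − M_X) + M_Y
y = (7.0/5.6)(20 − 11.2) + 10.1
y = 1.250000 × 8.8 + 10.1 = 11.0000 + 10.1 = 21.10

21.10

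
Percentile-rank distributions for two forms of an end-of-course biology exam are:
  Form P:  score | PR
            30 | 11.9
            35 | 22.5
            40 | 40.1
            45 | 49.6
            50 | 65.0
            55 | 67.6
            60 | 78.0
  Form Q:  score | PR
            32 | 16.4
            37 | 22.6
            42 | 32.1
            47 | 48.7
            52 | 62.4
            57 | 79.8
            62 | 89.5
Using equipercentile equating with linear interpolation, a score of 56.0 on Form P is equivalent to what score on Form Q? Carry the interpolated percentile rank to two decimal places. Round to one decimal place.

PR of 56.0 on Form P: 67.6 + (56.0 − 55)/(60 − 55) × (78.0 − 67.6) = 69.68
On Form Q, PR 69.68 falls between score 52 (PR 62.4) and 57 (PR 79.8).
Interpolate: 52 + (69.68 − 62.4)/(79.8 − 62.4) × (57 − 52) = 54.1

54.1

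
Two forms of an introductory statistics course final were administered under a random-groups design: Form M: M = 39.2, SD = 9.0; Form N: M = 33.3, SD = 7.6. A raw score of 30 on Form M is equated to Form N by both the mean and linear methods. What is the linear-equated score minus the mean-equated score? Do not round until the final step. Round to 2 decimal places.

1.43

Mean-equated: 30 + (33.3 − 39.2) = 24.10
Linear-equated: (7.6/9.0)(30 − 39.2) + 33.3 = 25.531
Difference = 25.531 − 24.10 = 1.43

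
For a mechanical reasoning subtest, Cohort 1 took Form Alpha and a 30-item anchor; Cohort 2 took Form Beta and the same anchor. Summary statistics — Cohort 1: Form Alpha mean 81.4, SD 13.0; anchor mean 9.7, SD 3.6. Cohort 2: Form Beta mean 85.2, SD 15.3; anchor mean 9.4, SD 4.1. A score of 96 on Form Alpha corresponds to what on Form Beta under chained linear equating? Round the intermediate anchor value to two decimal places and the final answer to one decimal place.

Form Alpha → anchor (Cohort 1): v = (3.6/13.0)(96 − 81.4) + 9.7 = 13.74
anchor → Form Beta (Cohort 2): y = (15.3/4.1)(13.74 − 9.4) + 85.2 = 101.4

101.4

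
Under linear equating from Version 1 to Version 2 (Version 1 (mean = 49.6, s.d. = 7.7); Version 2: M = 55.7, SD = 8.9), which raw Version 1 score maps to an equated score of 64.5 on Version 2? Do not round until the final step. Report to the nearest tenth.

57.2

Invert y = (SD_Y/SD_X)(x − M_X) + M_Y:
x = (SD_X/SD_Y)(y − M_Y) + M_X = (7.7/8.9)(64.5 − 55.7) + 49.6
x = 0.865169 × 8.800 + 49.6 = 57.2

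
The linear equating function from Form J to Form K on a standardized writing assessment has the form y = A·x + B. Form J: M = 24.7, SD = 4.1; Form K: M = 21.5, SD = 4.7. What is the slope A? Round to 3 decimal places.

1.146

A = SD_Y / SD_X = 4.7 / 4.1 = 1.146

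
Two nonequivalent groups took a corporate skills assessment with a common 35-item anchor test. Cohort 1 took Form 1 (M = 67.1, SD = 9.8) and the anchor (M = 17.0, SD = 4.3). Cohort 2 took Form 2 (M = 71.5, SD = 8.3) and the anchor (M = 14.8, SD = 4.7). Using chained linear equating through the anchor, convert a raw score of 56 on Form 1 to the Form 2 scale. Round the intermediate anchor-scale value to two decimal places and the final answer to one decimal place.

Form 1 → anchor (Cohort 1): v = (4.3/9.8)(56 − 67.1) + 17.0 = 12.13
anchor → Form 2 (Cohort 2): y = (8.3/4.7)(12.13 − 14.8) + 71.5 = 66.8

66.8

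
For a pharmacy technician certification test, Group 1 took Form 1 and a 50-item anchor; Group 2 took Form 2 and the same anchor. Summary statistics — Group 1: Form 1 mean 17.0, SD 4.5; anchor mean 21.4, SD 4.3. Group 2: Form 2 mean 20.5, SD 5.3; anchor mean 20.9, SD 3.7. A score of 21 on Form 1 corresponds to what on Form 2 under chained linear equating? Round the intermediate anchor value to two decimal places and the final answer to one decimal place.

26.7

Form 1 → anchor (Group 1): v = (4.3/4.5)(21 − 17.0) + 21.4 = 25.22
anchor → Form 2 (Group 2): y = (5.3/3.7)(25.22 − 20.9) + 20.5 = 26.7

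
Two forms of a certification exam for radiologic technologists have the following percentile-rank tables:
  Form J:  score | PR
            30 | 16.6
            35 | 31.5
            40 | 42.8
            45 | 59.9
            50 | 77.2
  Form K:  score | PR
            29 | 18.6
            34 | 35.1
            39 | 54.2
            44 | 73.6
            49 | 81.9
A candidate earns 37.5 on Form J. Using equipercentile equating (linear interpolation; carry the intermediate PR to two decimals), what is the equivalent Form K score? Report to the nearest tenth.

PR of 37.5 on Form J: 31.5 + (37.5 − 35)/(40 − 35) × (42.8 − 31.5) = 37.15
On Form K, PR 37.15 falls between score 34 (PR 35.1) and 39 (PR 54.2).
Interpolate: 34 + (37.15 − 35.1)/(54.2 − 35.1) × (39 − 34) = 34.5

34.5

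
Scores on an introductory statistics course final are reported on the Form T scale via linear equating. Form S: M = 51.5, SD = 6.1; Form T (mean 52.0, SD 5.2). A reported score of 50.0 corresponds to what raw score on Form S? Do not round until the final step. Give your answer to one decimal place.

49.2

Invert y = (SD_Y/SD_X)(x − M_X) + M_Y:
x = (SD_X/SD_Y)(y − M_Y) + M_X = (6.1/5.2)(50.0 − 52.0) + 51.5
x = 1.173077 × -2.000 + 51.5 = 49.2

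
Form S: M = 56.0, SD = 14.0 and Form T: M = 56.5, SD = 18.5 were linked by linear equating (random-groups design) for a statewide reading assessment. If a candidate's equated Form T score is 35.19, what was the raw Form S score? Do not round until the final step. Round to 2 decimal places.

Invert y = (SD_Y/SD_X)(x − M_X) + M_Y:
x = (SD_X/SD_Y)(y − M_Y) + M_X = (14.0/18.5)(35.19 − 56.5) + 56.0
x = 0.756757 × -21.310 + 56.0 = 39.87

39.87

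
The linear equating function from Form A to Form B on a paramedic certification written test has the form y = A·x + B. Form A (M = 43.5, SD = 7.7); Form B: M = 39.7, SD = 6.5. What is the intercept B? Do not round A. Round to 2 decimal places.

2.98

A = SD_Y / SD_X = 6.5 / 7.7 = 0.844156
B = M_Y − A·M_X = 39.7 − 0.844156 × 43.5 = 2.98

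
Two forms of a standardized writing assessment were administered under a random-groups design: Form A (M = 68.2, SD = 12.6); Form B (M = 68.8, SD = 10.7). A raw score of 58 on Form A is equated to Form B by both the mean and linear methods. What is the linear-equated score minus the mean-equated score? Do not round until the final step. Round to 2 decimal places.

1.54

Mean-equated: 58 + (68.8 − 68.2) = 58.60
Linear-equated: (10.7/12.6)(58 − 68.2) + 68.8 = 60.138
Difference = 60.138 − 58.60 = 1.54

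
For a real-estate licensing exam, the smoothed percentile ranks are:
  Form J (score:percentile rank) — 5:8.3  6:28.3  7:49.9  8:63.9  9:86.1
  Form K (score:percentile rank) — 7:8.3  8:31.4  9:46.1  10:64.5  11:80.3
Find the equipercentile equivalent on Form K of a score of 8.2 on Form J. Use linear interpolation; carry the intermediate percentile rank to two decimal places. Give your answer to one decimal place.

10.2

PR of 8.2 on Form J: 63.9 + (8.2 − 8)/(9 − 8) × (86.1 − 63.9) = 68.34
On Form K, PR 68.34 falls between score 10 (PR 64.5) and 11 (PR 80.3).
Interpolate: 10 + (68.34 − 64.5)/(80.3 − 64.5) × (11 − 10) = 10.2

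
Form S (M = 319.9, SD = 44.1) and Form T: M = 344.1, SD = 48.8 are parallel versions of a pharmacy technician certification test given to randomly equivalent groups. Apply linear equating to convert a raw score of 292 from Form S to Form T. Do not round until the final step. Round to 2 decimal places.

313.23

Linear equating: y = (SD_Y/SD_X)(x − M_X) + M_Y
y = (48.8/44.1)(292 − 319.9) + 344.1
y = 1.106576 × -27.9 + 344.1 = -30.8735 + 344.1 = 313.23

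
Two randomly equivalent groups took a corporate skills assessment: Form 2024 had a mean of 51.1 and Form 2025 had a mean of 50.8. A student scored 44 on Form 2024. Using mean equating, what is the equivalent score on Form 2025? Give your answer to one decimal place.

43.7

Mean equating: y = x + (M_Y − M_X) = 44 + (50.8 − 51.1) = 43.7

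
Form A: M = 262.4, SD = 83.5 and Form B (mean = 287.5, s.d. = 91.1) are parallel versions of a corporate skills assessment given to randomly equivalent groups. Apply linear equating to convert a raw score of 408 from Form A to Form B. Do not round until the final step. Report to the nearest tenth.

446.4

Linear equating: y = (SD_Y/SD_X)(x − M_X) + M_Y
y = (91.1/83.5)(408 − 262.4) + 287.5
y = 1.091018 × 145.6 + 287.5 = 158.8522 + 287.5 = 446.4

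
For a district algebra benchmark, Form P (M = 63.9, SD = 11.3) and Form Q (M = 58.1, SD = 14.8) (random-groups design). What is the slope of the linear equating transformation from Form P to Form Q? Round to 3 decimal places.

1.310

A = SD_Y / SD_X = 14.8 / 11.3 = 1.310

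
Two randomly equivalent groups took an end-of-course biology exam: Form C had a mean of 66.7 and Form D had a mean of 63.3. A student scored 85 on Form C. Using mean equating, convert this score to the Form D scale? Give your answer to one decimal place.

Mean equating: y = x + (M_Y − M_X) = 85 + (63.3 − 66.7) = 81.6

81.6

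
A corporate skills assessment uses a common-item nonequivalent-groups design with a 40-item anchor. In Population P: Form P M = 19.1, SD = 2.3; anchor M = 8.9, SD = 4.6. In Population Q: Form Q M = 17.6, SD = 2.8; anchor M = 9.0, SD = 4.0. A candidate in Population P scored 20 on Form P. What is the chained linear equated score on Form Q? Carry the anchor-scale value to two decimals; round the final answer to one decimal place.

Form P → anchor (Population P): v = (4.6/2.3)(20 − 19.1) + 8.9 = 10.70
anchor → Form Q (Population Q): y = (2.8/4.0)(10.70 − 9.0) + 17.6 = 18.8

18.8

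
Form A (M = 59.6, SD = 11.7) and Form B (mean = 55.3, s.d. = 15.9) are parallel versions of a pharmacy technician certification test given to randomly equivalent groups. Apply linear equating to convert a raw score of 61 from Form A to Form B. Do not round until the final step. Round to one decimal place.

Linear equating: y = (SD_Y/SD_X)(x − M_X) + M_Y
y = (15.9/11.7)(61 − 59.6) + 55.3
y = 1.358974 × 1.4 + 55.3 = 1.9026 + 55.3 = 57.2

57.2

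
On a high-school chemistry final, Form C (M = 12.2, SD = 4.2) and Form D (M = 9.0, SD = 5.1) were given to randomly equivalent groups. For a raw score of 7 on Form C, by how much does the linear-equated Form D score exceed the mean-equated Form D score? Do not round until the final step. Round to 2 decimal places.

-1.11

Mean-equated: 7 + (9.0 − 12.2) = 3.80
Linear-equated: (5.1/4.2)(7 − 12.2) + 9.0 = 2.686
Difference = 2.686 − 3.80 = -1.11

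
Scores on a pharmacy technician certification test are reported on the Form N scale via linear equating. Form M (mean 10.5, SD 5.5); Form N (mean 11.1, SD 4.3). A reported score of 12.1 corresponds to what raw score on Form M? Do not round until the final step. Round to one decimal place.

Invert y = (SD_Y/SD_X)(x − M_X) + M_Y:
x = (SD_X/SD_Y)(y − M_Y) + M_X = (5.5/4.3)(12.1 − 11.1) + 10.5
x = 1.279070 × 1.000 + 10.5 = 11.8

11.8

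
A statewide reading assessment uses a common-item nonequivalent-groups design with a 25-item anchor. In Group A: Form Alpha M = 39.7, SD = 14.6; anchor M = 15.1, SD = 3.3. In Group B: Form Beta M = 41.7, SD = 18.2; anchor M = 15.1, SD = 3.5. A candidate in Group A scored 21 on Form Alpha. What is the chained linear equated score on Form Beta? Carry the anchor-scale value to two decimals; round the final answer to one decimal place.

Form Alpha → anchor (Group A): v = (3.3/14.6)(21 − 39.7) + 15.1 = 10.87
anchor → Form Beta (Group B): y = (18.2/3.5)(10.87 − 15.1) + 41.7 = 19.7

19.7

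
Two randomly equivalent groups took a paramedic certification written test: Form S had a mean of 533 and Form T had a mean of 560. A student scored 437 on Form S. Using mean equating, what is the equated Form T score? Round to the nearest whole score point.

464

Mean equating: y = x + (M_Y − M_X) = 437 + (560 − 533) = 464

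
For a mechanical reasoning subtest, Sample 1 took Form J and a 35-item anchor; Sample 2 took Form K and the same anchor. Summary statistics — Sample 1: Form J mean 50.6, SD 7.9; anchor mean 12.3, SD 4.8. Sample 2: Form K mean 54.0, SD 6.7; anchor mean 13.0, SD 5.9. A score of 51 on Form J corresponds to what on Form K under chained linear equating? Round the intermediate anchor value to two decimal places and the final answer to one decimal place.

53.5

Form J → anchor (Sample 1): v = (4.8/7.9)(51 − 50.6) + 12.3 = 12.54
anchor → Form K (Sample 2): y = (6.7/5.9)(12.54 − 13.0) + 54.0 = 53.5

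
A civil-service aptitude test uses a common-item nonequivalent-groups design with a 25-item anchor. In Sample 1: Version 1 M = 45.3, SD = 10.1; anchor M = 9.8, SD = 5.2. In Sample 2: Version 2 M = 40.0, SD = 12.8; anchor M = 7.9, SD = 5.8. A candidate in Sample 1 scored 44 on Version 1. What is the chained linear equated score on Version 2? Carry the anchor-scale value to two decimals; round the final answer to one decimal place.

Version 1 → anchor (Sample 1): v = (5.2/10.1)(44 − 45.3) + 9.8 = 9.13
anchor → Version 2 (Sample 2): y = (12.8/5.8)(9.13 − 7.9) + 40.0 = 42.7

42.7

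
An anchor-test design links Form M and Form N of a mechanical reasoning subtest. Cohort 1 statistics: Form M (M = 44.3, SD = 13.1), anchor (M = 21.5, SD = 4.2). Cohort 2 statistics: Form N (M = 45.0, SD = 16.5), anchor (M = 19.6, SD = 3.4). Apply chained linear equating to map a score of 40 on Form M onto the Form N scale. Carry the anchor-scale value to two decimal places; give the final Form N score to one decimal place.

Form M → anchor (Cohort 1): v = (4.2/13.1)(40 − 44.3) + 21.5 = 20.12
anchor → Form N (Cohort 2): y = (16.5/3.4)(20.12 − 19.6) + 45.0 = 47.5

47.5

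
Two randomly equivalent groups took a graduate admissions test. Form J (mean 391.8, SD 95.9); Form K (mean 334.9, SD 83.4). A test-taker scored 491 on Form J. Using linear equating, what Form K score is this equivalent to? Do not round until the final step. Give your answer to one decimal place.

421.2

Linear equating: y = (SD_Y/SD_X)(x − M_X) + M_Y
y = (83.4/95.9)(491 − 391.8) + 334.9
y = 0.869656 × 99.2 + 334.9 = 86.2699 + 334.9 = 421.2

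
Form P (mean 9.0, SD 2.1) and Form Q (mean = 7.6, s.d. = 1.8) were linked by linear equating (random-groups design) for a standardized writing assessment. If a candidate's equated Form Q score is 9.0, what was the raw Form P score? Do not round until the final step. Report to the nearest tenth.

Invert y = (SD_Y/SD_X)(x − M_X) + M_Y:
x = (SD_X/SD_Y)(y − M_Y) + M_X = (2.1/1.8)(9.0 − 7.6) + 9.0
x = 1.166667 × 1.400 + 9.0 = 10.6

10.6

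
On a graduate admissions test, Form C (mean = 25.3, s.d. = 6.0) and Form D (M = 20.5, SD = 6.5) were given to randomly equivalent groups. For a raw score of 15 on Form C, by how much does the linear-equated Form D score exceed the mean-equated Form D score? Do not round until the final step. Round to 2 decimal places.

Mean-equated: 15 + (20.5 − 25.3) = 10.20
Linear-equated: (6.5/6.0)(15 − 25.3) + 20.5 = 9.342
Difference = 9.342 − 10.20 = -0.86

-0.86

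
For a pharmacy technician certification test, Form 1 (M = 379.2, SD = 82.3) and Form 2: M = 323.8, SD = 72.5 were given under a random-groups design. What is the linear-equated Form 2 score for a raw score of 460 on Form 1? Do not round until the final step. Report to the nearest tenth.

Linear equating: y = (SD_Y/SD_X)(x − M_X) + M_Y
y = (72.5/82.3)(460 − 379.2) + 323.8
y = 0.880923 × 80.8 + 323.8 = 71.1786 + 323.8 = 395.0

395.0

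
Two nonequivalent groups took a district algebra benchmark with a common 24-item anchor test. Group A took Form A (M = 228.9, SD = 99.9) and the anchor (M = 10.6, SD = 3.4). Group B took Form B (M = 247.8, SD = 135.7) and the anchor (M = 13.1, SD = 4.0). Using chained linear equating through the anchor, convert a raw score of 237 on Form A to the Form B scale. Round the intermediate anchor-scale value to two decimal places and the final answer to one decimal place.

Form A → anchor (Group A): v = (3.4/99.9)(237 − 228.9) + 10.6 = 10.88
anchor → Form B (Group B): y = (135.7/4.0)(10.88 − 13.1) + 247.8 = 172.5

172.5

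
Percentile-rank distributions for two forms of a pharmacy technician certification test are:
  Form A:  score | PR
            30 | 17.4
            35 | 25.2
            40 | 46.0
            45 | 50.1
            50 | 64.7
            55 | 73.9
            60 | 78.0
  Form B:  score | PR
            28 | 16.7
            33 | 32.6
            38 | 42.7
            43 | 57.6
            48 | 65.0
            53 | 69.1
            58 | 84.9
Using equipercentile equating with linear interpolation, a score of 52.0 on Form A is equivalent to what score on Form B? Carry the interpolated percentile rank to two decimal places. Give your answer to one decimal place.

52.1

PR of 52.0 on Form A: 64.7 + (52.0 − 50)/(55 − 50) × (73.9 − 64.7) = 68.38
On Form B, PR 68.38 falls between score 48 (PR 65.0) and 53 (PR 69.1).
Interpolate: 48 + (68.38 − 65.0)/(69.1 − 65.0) × (53 − 48) = 52.1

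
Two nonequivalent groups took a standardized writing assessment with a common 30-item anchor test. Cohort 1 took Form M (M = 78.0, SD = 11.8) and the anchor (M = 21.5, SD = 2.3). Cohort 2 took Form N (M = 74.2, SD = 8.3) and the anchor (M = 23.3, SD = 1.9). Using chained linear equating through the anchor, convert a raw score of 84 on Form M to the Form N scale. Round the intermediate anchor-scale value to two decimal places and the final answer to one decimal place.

71.4

Form M → anchor (Cohort 1): v = (2.3/11.8)(84 − 78.0) + 21.5 = 22.67
anchor → Form N (Cohort 2): y = (8.3/1.9)(22.67 − 23.3) + 74.2 = 71.4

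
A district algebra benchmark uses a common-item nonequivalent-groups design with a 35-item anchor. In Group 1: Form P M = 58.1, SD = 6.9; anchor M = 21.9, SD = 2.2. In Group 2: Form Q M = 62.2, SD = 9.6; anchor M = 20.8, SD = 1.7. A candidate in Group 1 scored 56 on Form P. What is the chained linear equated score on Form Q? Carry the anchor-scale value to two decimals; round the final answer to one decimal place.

64.6

Form P → anchor (Group 1): v = (2.2/6.9)(56 − 58.1) + 21.9 = 21.23
anchor → Form Q (Group 2): y = (9.6/1.7)(21.23 − 20.8) + 62.2 = 64.6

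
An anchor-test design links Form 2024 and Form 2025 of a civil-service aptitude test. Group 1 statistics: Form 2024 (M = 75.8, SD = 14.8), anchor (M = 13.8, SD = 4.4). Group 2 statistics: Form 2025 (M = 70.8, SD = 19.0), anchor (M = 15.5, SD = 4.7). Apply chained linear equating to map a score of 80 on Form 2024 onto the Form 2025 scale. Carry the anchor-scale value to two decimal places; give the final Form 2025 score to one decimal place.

Form 2024 → anchor (Group 1): v = (4.4/14.8)(80 − 75.8) + 13.8 = 15.05
anchor → Form 2025 (Group 2): y = (19.0/4.7)(15.05 − 15.5) + 70.8 = 69.0

69.0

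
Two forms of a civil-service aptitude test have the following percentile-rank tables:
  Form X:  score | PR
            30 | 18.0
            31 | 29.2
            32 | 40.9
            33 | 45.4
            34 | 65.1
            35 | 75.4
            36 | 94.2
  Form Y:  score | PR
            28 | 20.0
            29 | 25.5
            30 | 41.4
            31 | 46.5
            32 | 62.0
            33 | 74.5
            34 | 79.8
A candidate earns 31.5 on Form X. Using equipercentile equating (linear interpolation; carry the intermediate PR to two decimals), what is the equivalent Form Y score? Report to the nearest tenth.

29.6

PR of 31.5 on Form X: 29.2 + (31.5 − 31)/(32 − 31) × (40.9 − 29.2) = 35.05
On Form Y, PR 35.05 falls between score 29 (PR 25.5) and 30 (PR 41.4).
Interpolate: 29 + (35.05 − 25.5)/(41.4 − 25.5) × (30 − 29) = 29.6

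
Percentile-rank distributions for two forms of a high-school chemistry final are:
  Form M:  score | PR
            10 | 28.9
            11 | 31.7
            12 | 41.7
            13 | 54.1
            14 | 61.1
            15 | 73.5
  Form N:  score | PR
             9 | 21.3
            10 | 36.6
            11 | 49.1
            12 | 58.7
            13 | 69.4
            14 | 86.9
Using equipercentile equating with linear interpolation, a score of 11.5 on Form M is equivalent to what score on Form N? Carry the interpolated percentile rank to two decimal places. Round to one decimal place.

10.0

PR of 11.5 on Form M: 31.7 + (11.5 − 11)/(12 − 11) × (41.7 − 31.7) = 36.70
On Form N, PR 36.70 falls between score 10 (PR 36.6) and 11 (PR 49.1).
Interpolate: 10 + (36.70 − 36.6)/(49.1 − 36.6) × (11 − 10) = 10.0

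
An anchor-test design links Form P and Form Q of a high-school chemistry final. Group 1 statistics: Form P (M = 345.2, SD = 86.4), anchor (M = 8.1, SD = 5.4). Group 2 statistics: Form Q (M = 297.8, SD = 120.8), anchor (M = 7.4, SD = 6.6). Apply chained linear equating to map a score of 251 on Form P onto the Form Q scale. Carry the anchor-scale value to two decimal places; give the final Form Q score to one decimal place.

202.8

Form P → anchor (Group 1): v = (5.4/86.4)(251 − 345.2) + 8.1 = 2.21
anchor → Form Q (Group 2): y = (120.8/6.6)(2.21 − 7.4) + 297.8 = 202.8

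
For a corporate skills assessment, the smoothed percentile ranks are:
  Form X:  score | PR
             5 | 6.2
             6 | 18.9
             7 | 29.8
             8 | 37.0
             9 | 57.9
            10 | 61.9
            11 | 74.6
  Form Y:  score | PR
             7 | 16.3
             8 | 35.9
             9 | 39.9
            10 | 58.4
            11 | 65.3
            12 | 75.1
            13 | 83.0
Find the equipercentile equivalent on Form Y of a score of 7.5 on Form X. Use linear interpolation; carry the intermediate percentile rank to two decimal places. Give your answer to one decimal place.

PR of 7.5 on Form X: 29.8 + (7.5 − 7)/(8 − 7) × (37.0 − 29.8) = 33.40
On Form Y, PR 33.40 falls between score 7 (PR 16.3) and 8 (PR 35.9).
Interpolate: 7 + (33.40 − 16.3)/(35.9 − 16.3) × (8 − 7) = 7.9

7.9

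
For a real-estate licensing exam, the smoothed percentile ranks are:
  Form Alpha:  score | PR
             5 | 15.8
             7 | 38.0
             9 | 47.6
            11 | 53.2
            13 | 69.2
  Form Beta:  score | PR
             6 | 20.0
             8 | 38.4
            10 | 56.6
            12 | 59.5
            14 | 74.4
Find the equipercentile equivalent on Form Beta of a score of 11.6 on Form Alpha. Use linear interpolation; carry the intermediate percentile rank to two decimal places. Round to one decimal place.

PR of 11.6 on Form Alpha: 53.2 + (11.6 − 11)/(13 − 11) × (69.2 − 53.2) = 58.00
On Form Beta, PR 58.00 falls between score 10 (PR 56.6) and 12 (PR 59.5).
Interpolate: 10 + (58.00 − 56.6)/(59.5 − 56.6) × (12 − 10) = 11.0

11.0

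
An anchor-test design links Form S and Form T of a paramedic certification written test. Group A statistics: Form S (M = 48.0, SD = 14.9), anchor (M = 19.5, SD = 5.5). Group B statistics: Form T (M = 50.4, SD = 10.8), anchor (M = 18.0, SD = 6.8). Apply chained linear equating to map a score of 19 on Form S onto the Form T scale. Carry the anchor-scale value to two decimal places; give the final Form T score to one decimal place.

35.8

Form S → anchor (Group A): v = (5.5/14.9)(19 − 48.0) + 19.5 = 8.80
anchor → Form T (Group B): y = (10.8/6.8)(8.80 − 18.0) + 50.4 = 35.8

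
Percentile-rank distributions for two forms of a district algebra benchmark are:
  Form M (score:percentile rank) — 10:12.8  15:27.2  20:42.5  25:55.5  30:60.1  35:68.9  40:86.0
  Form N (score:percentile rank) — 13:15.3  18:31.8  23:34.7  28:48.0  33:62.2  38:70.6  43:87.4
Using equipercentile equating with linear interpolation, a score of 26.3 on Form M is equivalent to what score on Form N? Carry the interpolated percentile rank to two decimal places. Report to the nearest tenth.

31.1

PR of 26.3 on Form M: 55.5 + (26.3 − 25)/(30 − 25) × (60.1 − 55.5) = 56.70
On Form N, PR 56.70 falls between score 28 (PR 48.0) and 33 (PR 62.2).
Interpolate: 28 + (56.70 − 48.0)/(62.2 − 48.0) × (33 − 28) = 31.1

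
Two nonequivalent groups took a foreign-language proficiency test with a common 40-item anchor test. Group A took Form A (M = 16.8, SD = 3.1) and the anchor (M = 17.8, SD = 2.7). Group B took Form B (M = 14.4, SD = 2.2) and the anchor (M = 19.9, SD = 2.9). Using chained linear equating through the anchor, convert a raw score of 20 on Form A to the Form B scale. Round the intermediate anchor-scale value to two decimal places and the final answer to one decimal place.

14.9

Form A → anchor (Group A): v = (2.7/3.1)(20 − 16.8) + 17.8 = 20.59
anchor → Form B (Group B): y = (2.2/2.9)(20.59 − 19.9) + 14.4 = 14.9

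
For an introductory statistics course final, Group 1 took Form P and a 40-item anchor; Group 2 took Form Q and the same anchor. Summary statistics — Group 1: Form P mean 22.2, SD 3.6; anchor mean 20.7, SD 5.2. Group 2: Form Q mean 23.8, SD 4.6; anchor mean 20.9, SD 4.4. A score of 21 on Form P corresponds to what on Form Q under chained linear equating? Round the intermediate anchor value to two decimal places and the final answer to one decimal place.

Form P → anchor (Group 1): v = (5.2/3.6)(21 − 22.2) + 20.7 = 18.97
anchor → Form Q (Group 2): y = (4.6/4.4)(18.97 − 20.9) + 23.8 = 21.8

21.8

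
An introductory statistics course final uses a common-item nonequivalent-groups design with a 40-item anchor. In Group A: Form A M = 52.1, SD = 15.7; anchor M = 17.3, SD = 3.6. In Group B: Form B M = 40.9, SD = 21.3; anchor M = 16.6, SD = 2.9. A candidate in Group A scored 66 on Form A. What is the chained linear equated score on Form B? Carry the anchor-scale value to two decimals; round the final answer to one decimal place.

69.5

Form A → anchor (Group A): v = (3.6/15.7)(66 − 52.1) + 17.3 = 20.49
anchor → Form B (Group B): y = (21.3/2.9)(20.49 − 16.6) + 40.9 = 69.5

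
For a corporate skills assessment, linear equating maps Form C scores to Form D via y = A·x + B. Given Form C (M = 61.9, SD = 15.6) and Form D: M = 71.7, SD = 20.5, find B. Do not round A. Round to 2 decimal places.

-9.64

A = SD_Y / SD_X = 20.5 / 15.6 = 1.314103
B = M_Y − A·M_X = 71.7 − 1.314103 × 61.9 = -9.64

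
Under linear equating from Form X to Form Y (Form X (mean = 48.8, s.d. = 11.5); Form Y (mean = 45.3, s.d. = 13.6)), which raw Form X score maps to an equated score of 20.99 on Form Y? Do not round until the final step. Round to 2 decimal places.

28.24

Invert y = (SD_Y/SD_X)(x − M_X) + M_Y:
x = (SD_X/SD_Y)(y − M_Y) + M_X = (11.5/13.6)(20.99 − 45.3) + 48.8
x = 0.845588 × -24.310 + 48.8 = 28.24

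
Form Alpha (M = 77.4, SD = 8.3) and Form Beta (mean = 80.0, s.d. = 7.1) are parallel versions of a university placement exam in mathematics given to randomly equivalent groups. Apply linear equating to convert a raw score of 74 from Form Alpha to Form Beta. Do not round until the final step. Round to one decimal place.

Linear equating: y = (SD_Y/SD_X)(x − M_X) + M_Y
y = (7.1/8.3)(74 − 77.4) + 80.0
y = 0.855422 × -3.4 + 80.0 = -2.9084 + 80.0 = 77.1

77.1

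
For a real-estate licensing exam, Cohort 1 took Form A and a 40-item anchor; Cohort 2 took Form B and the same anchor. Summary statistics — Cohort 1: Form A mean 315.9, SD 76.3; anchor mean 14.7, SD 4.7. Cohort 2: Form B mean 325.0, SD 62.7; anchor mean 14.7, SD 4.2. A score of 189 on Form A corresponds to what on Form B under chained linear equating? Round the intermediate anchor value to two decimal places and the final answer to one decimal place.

Form A → anchor (Cohort 1): v = (4.7/76.3)(189 − 315.9) + 14.7 = 6.88
anchor → Form B (Cohort 2): y = (62.7/4.2)(6.88 − 14.7) + 325.0 = 208.3

208.3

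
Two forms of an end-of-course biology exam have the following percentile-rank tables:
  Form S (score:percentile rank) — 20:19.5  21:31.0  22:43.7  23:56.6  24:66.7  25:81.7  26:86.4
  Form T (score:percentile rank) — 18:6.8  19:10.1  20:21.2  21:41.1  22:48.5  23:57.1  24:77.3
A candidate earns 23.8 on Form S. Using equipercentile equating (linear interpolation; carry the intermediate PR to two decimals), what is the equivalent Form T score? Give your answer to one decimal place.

PR of 23.8 on Form S: 56.6 + (23.8 − 23)/(24 − 23) × (66.7 − 56.6) = 64.68
On Form T, PR 64.68 falls between score 23 (PR 57.1) and 24 (PR 77.3).
Interpolate: 23 + (64.68 − 57.1)/(77.3 − 57.1) × (24 − 23) = 23.4

23.4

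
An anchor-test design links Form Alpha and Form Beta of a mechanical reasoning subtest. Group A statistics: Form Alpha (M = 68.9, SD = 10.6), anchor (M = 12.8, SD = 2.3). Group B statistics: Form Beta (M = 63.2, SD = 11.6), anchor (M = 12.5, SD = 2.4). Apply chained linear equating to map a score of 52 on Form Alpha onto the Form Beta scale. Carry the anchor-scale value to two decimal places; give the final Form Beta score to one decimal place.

46.9

Form Alpha → anchor (Group A): v = (2.3/10.6)(52 − 68.9) + 12.8 = 9.13
anchor → Form Beta (Group B): y = (11.6/2.4)(9.13 − 12.5) + 63.2 = 46.9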